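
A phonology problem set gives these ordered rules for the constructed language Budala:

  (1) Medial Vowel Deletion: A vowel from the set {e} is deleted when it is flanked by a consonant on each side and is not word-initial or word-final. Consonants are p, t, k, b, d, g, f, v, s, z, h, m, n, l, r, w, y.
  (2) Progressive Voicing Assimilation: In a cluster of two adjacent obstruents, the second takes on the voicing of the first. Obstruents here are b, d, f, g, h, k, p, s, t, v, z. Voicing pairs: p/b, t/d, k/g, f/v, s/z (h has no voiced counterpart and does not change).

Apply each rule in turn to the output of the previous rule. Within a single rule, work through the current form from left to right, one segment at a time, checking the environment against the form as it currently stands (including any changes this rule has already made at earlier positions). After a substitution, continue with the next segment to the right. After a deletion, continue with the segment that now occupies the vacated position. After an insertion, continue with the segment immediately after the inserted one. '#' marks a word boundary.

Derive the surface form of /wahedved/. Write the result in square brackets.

(1) Medial Vowel Deletion: [wahedved] → [wahdvd]
(2) Progressive Voicing Assimilation: [wahdvd] → [wahtft]

[wahtft]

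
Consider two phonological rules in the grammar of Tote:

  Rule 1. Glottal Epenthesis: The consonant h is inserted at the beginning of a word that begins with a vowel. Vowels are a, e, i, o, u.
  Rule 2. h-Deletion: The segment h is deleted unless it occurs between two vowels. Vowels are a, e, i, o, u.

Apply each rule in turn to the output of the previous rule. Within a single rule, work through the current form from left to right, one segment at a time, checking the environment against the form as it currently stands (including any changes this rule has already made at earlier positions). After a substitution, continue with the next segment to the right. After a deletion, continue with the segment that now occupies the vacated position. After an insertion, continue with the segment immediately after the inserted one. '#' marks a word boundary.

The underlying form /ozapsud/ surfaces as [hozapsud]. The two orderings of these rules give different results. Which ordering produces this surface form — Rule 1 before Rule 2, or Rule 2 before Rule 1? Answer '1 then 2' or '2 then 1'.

2 then 1

Order 1 then 2:
  1 Glottal Epenthesis: [ozapsud] → [hozapsud]
  2 h-Deletion: [hozapsud] → [ozapsud]
  result: [ozapsud]
Order 2 then 1:
  2 h-Deletion: no change — [ozapsud]
  1 Glottal Epenthesis: [ozapsud] → [hozapsud]
  result: [hozapsud]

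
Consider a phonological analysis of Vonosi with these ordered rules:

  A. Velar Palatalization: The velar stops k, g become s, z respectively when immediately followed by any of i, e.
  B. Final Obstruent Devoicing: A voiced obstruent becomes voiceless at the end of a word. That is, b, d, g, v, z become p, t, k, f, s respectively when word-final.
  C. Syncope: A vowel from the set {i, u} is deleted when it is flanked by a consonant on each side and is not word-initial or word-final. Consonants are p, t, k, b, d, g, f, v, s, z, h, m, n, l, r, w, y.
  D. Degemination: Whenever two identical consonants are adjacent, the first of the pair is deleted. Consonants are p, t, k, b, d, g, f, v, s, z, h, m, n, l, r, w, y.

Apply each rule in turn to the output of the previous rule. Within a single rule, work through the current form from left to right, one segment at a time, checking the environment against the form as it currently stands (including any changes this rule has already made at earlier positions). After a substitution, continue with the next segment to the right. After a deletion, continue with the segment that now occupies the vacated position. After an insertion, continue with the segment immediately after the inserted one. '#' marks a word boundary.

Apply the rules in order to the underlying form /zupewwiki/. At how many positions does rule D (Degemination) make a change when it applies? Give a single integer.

A Velar Palatalization: [zupewwiki] → [zupewwisi]
B Final Obstruent Devoicing: no change — [zupewwisi]
C Syncope: [zupewwisi] → [zpewwsi]
D Degemination: [zpewwsi] → [zpewsi]
Rule D changed 1 position(s).

1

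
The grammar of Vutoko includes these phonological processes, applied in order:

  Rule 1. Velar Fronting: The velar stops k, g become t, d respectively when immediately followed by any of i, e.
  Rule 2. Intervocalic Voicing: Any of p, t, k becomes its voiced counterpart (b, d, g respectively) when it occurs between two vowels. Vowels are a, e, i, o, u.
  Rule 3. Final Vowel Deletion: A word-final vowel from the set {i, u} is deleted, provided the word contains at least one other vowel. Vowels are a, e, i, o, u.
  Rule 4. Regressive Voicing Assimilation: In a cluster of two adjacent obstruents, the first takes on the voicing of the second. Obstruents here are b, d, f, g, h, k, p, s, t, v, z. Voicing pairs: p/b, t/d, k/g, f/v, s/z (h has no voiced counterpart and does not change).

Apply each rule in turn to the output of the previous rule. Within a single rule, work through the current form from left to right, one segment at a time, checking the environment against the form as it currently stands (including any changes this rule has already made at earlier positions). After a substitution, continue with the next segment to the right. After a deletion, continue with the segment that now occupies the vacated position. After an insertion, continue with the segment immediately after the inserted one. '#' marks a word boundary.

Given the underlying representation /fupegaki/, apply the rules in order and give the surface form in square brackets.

Rule 1 Velar Fronting: [fupegaki] → [fupegati]
Rule 2 Intervocalic Voicing: [fupegati] → [fubegadi]
Rule 3 Final Vowel Deletion: [fubegadi] → [fubegad]
Rule 4 Regressive Voicing Assimilation: no change — [fubegad]

[fubegad]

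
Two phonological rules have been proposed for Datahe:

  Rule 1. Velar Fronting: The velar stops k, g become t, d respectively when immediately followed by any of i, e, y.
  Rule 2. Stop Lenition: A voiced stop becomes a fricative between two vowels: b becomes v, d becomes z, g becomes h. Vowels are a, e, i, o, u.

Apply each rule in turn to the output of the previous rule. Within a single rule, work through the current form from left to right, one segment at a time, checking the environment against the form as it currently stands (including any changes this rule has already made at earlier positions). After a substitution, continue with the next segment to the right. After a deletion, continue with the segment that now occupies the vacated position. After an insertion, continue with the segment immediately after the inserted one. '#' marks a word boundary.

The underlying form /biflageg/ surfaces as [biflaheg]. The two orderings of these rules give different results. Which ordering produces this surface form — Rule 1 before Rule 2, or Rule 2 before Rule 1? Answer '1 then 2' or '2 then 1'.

Order 1 then 2:
  1 Velar Fronting: [biflageg] → [bifladeg]
  2 Stop Lenition: [bifladeg] → [biflazeg]
  result: [biflazeg]
Order 2 then 1:
  2 Stop Lenition: [biflageg] → [biflaheg]
  1 Velar Fronting: no change — [biflaheg]
  result: [biflaheg]

2 then 1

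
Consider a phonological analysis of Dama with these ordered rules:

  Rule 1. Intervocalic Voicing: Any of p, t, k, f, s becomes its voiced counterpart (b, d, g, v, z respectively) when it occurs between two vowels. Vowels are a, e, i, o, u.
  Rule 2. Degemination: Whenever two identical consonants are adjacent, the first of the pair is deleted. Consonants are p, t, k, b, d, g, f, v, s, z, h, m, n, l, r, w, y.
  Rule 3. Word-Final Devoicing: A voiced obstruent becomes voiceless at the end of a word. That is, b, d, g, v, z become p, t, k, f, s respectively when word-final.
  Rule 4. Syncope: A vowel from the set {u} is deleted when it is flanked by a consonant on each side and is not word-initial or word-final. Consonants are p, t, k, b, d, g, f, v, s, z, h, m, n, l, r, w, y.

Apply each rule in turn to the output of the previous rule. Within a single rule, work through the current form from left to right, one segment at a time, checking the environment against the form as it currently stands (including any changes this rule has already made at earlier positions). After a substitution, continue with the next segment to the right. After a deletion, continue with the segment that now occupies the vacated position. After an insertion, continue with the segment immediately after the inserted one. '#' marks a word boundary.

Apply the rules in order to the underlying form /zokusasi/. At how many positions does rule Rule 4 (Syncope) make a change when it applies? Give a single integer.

Rule 1 Intervocalic Voicing: [zokusasi] → [zoguzazi]
Rule 2 Degemination: no change — [zoguzazi]
Rule 3 Word-Final Devoicing: no change — [zoguzazi]
Rule 4 Syncope: [zoguzazi] → [zogzazi]
Rule Rule 4 changed 1 position(s).

1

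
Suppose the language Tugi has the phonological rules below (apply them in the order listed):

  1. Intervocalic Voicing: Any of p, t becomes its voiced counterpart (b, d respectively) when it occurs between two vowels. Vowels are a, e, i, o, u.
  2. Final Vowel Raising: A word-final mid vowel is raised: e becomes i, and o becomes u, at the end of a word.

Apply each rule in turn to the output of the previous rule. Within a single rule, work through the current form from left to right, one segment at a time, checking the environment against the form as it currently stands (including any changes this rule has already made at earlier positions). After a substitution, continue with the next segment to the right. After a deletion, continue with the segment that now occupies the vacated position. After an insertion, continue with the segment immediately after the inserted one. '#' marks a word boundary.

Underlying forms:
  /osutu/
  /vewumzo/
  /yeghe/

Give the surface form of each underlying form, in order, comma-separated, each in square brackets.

[osudu], [vewumzu], [yeghi]

/osutu/:
  1 Intervocalic Voicing: [osutu] → [osudu]
  2 Final Vowel Raising: no change — [osudu]
/vewumzo/:
  1 Intervocalic Voicing: no change — [vewumzo]
  2 Final Vowel Raising: [vewumzo] → [vewumzu]
/yeghe/:
  1 Intervocalic Voicing: no change — [yeghe]
  2 Final Vowel Raising: [yeghe] → [yeghi]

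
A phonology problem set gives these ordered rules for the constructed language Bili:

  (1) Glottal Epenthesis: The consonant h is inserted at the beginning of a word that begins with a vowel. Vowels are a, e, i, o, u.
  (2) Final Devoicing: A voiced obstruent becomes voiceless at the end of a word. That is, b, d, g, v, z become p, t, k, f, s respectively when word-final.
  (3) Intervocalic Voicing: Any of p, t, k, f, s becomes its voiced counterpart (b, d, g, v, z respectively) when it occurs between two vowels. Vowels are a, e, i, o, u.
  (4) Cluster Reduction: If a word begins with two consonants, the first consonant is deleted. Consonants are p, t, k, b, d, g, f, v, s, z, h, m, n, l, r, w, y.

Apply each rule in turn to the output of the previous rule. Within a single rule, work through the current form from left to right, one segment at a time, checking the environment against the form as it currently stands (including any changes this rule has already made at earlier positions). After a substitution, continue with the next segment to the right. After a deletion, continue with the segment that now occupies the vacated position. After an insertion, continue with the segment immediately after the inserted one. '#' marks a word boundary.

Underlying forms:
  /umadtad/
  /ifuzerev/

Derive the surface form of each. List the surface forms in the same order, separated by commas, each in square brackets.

[humadtat], [hivuzeref]

/umadtad/:
  (1) Glottal Epenthesis: [umadtad] → [humadtad]
  (2) Final Devoicing: [humadtad] → [humadtat]
  (3) Intervocalic Voicing: no change — [humadtat]
  (4) Cluster Reduction: no change — [humadtat]
/ifuzerev/:
  (1) Glottal Epenthesis: [ifuzerev] → [hifuzerev]
  (2) Final Devoicing: [hifuzerev] → [hifuzeref]
  (3) Intervocalic Voicing: [hifuzeref] → [hivuzeref]
  (4) Cluster Reduction: no change — [hivuzeref]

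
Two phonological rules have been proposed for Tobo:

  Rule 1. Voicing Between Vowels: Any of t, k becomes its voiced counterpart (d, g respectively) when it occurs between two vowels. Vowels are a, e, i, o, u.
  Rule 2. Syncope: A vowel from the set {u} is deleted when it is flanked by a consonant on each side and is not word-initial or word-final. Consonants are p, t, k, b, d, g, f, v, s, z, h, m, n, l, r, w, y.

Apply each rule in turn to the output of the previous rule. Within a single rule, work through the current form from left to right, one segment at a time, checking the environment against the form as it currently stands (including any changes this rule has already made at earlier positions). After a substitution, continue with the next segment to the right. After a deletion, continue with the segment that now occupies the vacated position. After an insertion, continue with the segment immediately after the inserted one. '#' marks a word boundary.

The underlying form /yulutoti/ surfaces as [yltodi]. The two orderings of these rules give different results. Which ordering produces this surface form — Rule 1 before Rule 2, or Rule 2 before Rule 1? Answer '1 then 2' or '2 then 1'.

Order 1 then 2:
  1 Voicing Between Vowels: [yulutoti] → [yuludodi]
  2 Syncope: [yuludodi] → [yldodi]
  result: [yldodi]
Order 2 then 1:
  2 Syncope: [yulutoti] → [yltoti]
  1 Voicing Between Vowels: [yltoti] → [yltodi]
  result: [yltodi]

2 then 1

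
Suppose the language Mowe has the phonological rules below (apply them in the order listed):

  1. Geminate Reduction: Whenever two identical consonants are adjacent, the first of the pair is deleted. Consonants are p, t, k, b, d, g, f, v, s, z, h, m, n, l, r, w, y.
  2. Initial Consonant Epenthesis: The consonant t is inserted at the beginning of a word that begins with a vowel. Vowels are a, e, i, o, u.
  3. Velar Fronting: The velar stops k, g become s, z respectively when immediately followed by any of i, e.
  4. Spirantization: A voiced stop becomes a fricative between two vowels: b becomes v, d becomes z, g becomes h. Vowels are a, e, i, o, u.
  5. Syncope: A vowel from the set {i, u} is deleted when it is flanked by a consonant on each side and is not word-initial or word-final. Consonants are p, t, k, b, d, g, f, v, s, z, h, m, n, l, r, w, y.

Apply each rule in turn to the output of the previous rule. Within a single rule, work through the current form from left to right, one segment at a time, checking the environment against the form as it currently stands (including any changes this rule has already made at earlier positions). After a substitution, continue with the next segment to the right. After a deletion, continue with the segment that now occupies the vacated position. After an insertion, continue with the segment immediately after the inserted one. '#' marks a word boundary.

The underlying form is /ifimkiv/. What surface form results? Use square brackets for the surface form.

[tfmsv]

1 Geminate Reduction: no change — [ifimkiv]
2 Initial Consonant Epenthesis: [ifimkiv] → [tifimkiv]
3 Velar Fronting: [tifimkiv] → [tifimsiv]
4 Spirantization: no change — [tifimsiv]
5 Syncope: [tifimsiv] → [tfmsv]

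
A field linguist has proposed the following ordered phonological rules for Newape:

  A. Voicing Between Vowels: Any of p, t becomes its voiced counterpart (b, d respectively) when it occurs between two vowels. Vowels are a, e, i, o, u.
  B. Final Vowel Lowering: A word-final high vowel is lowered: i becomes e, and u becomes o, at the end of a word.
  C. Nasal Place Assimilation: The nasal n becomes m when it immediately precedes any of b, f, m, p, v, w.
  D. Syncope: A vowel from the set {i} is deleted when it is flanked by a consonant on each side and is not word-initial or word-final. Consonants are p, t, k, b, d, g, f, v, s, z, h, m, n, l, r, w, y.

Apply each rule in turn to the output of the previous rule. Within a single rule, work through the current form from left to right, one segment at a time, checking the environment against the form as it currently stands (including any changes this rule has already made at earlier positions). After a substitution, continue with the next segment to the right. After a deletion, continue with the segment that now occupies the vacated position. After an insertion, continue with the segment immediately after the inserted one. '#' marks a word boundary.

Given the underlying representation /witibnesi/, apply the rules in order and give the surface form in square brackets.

A Voicing Between Vowels: [witibnesi] → [widibnesi]
B Final Vowel Lowering: [widibnesi] → [widibnese]
C Nasal Place Assimilation: no change — [widibnese]
D Syncope: [widibnese] → [wdbnese]

[wdbnese]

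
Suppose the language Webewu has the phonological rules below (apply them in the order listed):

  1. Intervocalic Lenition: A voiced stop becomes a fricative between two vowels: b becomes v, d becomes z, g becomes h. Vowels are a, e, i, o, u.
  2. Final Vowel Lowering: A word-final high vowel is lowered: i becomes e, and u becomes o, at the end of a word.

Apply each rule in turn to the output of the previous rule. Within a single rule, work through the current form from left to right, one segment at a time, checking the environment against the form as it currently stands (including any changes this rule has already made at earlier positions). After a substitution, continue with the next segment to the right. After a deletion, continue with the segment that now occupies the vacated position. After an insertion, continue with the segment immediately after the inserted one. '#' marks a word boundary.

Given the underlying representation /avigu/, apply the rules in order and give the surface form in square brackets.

1 Intervocalic Lenition: [avigu] → [avihu]
2 Final Vowel Lowering: [avihu] → [aviho]

[aviho]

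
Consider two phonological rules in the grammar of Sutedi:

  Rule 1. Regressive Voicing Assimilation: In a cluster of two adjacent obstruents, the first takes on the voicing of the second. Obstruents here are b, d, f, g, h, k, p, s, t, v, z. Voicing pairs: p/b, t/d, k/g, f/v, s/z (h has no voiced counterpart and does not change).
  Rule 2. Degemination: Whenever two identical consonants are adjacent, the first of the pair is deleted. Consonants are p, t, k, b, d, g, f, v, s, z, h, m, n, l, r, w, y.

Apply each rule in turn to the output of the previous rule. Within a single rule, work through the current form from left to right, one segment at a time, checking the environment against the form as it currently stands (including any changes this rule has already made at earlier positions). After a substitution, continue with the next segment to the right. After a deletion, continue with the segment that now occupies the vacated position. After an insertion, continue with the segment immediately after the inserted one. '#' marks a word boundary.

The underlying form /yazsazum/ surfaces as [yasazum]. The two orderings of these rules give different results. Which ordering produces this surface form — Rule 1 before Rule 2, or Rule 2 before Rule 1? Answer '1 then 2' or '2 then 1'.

Order 1 then 2:
  1 Regressive Voicing Assimilation: [yazsazum] → [yassazum]
  2 Degemination: [yassazum] → [yasazum]
  result: [yasazum]
Order 2 then 1:
  2 Degemination: no change — [yazsazum]
  1 Regressive Voicing Assimilation: [yazsazum] → [yassazum]
  result: [yassazum]

1 then 2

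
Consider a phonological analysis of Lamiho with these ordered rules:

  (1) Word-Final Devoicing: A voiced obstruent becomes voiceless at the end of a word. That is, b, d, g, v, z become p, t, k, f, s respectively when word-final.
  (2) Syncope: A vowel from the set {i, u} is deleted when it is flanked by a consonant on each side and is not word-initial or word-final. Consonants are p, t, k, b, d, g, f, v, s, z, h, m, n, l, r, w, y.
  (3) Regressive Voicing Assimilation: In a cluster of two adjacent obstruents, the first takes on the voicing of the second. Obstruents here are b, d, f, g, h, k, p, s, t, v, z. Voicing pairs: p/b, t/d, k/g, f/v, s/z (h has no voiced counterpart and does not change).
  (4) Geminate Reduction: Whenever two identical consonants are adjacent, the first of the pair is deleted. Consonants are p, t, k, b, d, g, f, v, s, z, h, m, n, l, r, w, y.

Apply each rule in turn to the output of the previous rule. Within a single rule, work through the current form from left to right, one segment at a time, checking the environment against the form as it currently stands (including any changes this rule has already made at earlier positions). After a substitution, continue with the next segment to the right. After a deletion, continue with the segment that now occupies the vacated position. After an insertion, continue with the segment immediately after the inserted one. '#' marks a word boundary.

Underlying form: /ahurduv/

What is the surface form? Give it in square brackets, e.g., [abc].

[ahrtf]

(1) Word-Final Devoicing: [ahurduv] → [ahurduf]
(2) Syncope: [ahurduf] → [ahrdf]
(3) Regressive Voicing Assimilation: [ahrdf] → [ahrtf]
(4) Geminate Reduction: no change — [ahrtf]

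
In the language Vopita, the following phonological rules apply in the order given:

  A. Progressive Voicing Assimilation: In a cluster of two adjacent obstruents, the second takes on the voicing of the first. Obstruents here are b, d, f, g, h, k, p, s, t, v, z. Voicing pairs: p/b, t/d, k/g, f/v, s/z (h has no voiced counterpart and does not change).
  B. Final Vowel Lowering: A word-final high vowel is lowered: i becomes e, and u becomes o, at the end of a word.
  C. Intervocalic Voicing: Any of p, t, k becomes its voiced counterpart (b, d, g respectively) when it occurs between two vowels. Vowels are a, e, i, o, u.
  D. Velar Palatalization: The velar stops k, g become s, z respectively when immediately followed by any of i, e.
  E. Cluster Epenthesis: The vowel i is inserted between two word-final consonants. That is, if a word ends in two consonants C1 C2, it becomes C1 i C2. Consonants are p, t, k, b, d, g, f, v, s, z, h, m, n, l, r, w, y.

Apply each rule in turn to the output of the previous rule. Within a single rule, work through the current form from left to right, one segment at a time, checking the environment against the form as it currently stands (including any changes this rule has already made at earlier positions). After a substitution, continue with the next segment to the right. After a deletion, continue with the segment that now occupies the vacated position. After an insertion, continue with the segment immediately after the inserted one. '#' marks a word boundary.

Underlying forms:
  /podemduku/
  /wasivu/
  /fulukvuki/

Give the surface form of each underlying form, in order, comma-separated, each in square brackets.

[podemdugo], [wasivo], [fulukfuze]

/podemduku/:
  A Progressive Voicing Assimilation: no change — [podemduku]
  B Final Vowel Lowering: [podemduku] → [podemduko]
  C Intervocalic Voicing: [podemduko] → [podemdugo]
  D Velar Palatalization: no change — [podemdugo]
  E Cluster Epenthesis: no change — [podemdugo]
/wasivu/:
  A Progressive Voicing Assimilation: no change — [wasivu]
  B Final Vowel Lowering: [wasivu] → [wasivo]
  C Intervocalic Voicing: no change — [wasivo]
  D Velar Palatalization: no change — [wasivo]
  E Cluster Epenthesis: no change — [wasivo]
/fulukvuki/:
  A Progressive Voicing Assimilation: [fulukvuki] → [fulukfuki]
  B Final Vowel Lowering: [fulukfuki] → [fulukfuke]
  C Intervocalic Voicing: [fulukfuke] → [fulukfuge]
  D Velar Palatalization: [fulukfuge] → [fulukfuze]
  E Cluster Epenthesis: no change — [fulukfuze]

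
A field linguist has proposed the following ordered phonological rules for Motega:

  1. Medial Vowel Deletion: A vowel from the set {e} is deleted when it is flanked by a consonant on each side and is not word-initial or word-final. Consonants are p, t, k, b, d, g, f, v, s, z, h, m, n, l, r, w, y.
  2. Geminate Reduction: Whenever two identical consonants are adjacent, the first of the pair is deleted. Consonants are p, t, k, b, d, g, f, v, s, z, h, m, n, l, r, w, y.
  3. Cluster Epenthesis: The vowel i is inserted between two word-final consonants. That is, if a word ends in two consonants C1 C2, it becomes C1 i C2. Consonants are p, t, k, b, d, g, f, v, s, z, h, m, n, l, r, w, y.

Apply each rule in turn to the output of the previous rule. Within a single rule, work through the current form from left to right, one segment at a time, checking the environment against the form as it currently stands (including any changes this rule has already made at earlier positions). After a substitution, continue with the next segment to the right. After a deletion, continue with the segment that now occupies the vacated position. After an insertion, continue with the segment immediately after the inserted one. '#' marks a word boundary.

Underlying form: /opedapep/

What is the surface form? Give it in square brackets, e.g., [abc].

1 Medial Vowel Deletion: [opedapep] → [opdapp]
2 Geminate Reduction: [opdapp] → [opdap]
3 Cluster Epenthesis: no change — [opdap]

[opdap]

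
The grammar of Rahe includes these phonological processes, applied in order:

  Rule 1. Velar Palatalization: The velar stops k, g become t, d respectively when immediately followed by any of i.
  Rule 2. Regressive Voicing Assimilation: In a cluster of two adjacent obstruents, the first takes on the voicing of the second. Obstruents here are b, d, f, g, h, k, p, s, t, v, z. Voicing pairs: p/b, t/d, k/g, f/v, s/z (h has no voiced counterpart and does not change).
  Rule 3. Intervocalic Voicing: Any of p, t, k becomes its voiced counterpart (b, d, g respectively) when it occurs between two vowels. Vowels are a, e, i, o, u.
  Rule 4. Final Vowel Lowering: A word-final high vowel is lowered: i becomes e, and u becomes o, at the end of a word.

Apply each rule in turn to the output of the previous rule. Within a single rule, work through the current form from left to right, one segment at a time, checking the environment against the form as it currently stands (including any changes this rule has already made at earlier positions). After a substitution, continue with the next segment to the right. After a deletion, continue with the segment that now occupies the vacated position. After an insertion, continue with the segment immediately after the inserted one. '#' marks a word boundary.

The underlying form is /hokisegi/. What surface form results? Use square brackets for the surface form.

Rule 1 Velar Palatalization: [hokisegi] → [hotisedi]
Rule 2 Regressive Voicing Assimilation: no change — [hotisedi]
Rule 3 Intervocalic Voicing: [hotisedi] → [hodisedi]
Rule 4 Final Vowel Lowering: [hodisedi] → [hodisede]

[hodisede]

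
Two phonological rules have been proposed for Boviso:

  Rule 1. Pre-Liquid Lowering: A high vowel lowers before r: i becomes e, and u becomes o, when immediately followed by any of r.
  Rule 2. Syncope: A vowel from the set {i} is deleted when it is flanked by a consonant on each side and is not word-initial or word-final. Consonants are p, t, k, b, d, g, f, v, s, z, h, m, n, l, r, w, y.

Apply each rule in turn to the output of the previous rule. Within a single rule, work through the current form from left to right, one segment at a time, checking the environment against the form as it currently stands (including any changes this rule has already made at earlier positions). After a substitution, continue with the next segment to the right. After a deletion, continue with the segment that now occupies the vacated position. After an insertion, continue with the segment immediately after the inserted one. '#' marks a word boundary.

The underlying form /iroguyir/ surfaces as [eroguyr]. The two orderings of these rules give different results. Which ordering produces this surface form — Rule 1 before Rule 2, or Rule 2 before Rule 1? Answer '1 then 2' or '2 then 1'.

2 then 1

Order 1 then 2:
  1 Pre-Liquid Lowering: [iroguyir] → [eroguyer]
  2 Syncope: no change — [eroguyer]
  result: [eroguyer]
Order 2 then 1:
  2 Syncope: [iroguyir] → [iroguyr]
  1 Pre-Liquid Lowering: [iroguyr] → [eroguyr]
  result: [eroguyr]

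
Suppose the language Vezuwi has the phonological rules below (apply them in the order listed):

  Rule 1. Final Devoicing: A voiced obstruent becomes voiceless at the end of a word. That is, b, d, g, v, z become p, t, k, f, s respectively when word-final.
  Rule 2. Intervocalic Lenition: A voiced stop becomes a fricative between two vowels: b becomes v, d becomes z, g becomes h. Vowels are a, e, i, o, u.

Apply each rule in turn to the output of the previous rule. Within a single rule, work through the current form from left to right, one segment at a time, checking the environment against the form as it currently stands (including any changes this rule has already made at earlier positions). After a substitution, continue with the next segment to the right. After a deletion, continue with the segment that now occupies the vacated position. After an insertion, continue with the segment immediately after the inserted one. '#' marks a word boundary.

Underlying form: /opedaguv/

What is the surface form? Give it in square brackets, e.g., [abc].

[opezahuf]

Rule 1 Final Devoicing: [opedaguv] → [opedaguf]
Rule 2 Intervocalic Lenition: [opedaguf] → [opezahuf]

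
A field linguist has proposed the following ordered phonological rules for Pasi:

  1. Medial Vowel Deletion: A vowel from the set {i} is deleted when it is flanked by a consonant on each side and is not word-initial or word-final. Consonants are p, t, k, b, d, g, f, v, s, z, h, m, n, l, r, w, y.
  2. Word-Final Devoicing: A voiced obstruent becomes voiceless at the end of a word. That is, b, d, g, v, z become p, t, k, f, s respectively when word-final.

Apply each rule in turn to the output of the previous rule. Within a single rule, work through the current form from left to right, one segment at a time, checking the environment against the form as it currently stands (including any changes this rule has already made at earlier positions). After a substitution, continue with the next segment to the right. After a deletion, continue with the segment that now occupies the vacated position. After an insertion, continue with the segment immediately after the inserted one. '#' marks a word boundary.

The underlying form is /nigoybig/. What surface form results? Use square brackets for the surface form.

[ngoybk]

1 Medial Vowel Deletion: [nigoybig] → [ngoybg]
2 Word-Final Devoicing: [ngoybg] → [ngoybk]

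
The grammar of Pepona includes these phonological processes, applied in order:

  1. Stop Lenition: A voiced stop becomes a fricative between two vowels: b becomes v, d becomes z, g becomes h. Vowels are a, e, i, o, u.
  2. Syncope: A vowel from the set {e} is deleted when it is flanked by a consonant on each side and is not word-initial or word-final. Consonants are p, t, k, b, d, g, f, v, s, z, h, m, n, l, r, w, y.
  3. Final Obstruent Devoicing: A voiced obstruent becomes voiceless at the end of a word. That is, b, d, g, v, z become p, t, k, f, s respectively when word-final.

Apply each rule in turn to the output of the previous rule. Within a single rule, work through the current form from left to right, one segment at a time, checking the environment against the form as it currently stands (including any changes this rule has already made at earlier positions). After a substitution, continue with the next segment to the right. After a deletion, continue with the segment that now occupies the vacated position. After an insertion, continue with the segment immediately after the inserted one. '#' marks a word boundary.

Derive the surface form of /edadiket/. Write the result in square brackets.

1 Stop Lenition: [edadiket] → [ezaziket]
2 Syncope: [ezaziket] → [ezazikt]
3 Final Obstruent Devoicing: no change — [ezazikt]

[ezazikt]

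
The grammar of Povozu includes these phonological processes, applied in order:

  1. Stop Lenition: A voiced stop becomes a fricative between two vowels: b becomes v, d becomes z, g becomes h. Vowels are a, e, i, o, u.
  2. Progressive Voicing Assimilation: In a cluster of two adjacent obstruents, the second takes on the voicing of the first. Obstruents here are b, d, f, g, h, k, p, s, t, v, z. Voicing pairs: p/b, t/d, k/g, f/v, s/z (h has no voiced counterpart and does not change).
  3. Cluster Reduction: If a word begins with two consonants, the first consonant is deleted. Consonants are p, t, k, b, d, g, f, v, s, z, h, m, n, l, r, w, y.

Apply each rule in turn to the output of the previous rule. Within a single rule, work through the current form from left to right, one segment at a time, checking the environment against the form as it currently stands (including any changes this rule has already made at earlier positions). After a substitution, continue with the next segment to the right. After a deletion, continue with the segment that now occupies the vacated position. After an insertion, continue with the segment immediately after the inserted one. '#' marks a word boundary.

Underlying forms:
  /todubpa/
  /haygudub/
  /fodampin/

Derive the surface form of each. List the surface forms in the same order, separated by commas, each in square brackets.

/todubpa/:
  1 Stop Lenition: [todubpa] → [tozubpa]
  2 Progressive Voicing Assimilation: [tozubpa] → [tozubba]
  3 Cluster Reduction: no change — [tozubba]
/haygudub/:
  1 Stop Lenition: [haygudub] → [hayguzub]
  2 Progressive Voicing Assimilation: no change — [hayguzub]
  3 Cluster Reduction: no change — [hayguzub]
/fodampin/:
  1 Stop Lenition: [fodampin] → [fozampin]
  2 Progressive Voicing Assimilation: no change — [fozampin]
  3 Cluster Reduction: no change — [fozampin]

[tozubba], [hayguzub], [fozampin]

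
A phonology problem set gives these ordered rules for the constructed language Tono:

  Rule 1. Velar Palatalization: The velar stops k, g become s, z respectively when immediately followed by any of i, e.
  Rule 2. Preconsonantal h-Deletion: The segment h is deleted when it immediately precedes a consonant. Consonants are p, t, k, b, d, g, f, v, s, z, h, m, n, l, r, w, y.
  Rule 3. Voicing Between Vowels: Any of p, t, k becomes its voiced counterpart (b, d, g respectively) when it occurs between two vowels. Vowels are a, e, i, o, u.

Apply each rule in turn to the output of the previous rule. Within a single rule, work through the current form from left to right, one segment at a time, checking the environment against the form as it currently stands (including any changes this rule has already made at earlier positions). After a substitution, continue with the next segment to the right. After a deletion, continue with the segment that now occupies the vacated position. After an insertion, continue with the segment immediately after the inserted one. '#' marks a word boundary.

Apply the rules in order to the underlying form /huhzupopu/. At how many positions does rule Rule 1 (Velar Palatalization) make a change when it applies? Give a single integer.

Rule 1 Velar Palatalization: no change — [huhzupopu]
Rule 2 Preconsonantal h-Deletion: [huhzupopu] → [huzupopu]
Rule 3 Voicing Between Vowels: [huzupopu] → [huzubobu]
Rule Rule 1 changed 0 position(s).

0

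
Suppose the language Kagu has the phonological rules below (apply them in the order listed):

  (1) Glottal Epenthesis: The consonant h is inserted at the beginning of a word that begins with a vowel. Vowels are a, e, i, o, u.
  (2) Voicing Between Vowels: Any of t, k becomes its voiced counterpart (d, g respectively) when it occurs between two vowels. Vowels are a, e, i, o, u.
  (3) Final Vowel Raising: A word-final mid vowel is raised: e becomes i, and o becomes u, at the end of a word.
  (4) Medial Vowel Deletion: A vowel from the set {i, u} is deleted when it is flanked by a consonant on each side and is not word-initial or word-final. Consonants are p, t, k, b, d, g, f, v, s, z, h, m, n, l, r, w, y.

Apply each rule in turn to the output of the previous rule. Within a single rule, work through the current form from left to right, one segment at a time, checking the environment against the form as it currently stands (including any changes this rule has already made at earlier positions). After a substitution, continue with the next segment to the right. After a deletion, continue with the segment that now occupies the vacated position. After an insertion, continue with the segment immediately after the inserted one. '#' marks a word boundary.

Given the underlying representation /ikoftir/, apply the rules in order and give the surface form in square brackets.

[hgoftr]

(1) Glottal Epenthesis: [ikoftir] → [hikoftir]
(2) Voicing Between Vowels: [hikoftir] → [higoftir]
(3) Final Vowel Raising: no change — [higoftir]
(4) Medial Vowel Deletion: [higoftir] → [hgoftr]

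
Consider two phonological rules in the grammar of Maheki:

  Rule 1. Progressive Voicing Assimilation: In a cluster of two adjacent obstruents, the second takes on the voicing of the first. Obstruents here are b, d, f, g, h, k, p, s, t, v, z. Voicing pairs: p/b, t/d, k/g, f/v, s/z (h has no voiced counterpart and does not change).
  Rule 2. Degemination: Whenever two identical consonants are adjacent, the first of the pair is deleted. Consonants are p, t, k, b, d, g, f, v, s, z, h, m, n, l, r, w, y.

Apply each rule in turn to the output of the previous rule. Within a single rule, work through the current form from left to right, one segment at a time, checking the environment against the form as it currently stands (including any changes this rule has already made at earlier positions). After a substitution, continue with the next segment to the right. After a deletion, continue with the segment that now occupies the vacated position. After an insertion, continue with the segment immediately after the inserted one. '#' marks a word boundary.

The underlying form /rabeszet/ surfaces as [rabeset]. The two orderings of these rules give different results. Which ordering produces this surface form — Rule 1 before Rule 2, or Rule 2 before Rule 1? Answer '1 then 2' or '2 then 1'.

1 then 2

Order 1 then 2:
  1 Progressive Voicing Assimilation: [rabeszet] → [rabesset]
  2 Degemination: [rabesset] → [rabeset]
  result: [rabeset]
Order 2 then 1:
  2 Degemination: no change — [rabeszet]
  1 Progressive Voicing Assimilation: [rabeszet] → [rabesset]
  result: [rabesset]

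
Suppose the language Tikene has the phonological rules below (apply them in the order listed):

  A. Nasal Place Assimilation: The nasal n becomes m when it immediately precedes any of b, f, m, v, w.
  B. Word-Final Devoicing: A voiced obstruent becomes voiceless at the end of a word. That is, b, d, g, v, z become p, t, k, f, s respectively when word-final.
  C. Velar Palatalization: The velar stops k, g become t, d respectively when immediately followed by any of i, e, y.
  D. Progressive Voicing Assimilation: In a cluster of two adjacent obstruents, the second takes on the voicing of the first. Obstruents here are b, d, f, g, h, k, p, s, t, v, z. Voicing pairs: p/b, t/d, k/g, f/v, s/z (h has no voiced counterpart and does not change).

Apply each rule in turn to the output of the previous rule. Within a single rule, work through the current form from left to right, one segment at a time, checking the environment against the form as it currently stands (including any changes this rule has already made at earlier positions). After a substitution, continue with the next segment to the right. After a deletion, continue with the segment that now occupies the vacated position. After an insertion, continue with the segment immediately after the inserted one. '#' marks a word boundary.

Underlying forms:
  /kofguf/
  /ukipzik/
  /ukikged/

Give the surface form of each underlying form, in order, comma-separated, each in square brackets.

[kofkuf], [utipsik], [utiktet]

/kofguf/:
  A Nasal Place Assimilation: no change — [kofguf]
  B Word-Final Devoicing: no change — [kofguf]
  C Velar Palatalization: no change — [kofguf]
  D Progressive Voicing Assimilation: [kofguf] → [kofkuf]
/ukipzik/:
  A Nasal Place Assimilation: no change — [ukipzik]
  B Word-Final Devoicing: no change — [ukipzik]
  C Velar Palatalization: [ukipzik] → [utipzik]
  D Progressive Voicing Assimilation: [utipzik] → [utipsik]
/ukikged/:
  A Nasal Place Assimilation: no change — [ukikged]
  B Word-Final Devoicing: [ukikged] → [ukikget]
  C Velar Palatalization: [ukikget] → [utikdet]
  D Progressive Voicing Assimilation: [utikdet] → [utiktet]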